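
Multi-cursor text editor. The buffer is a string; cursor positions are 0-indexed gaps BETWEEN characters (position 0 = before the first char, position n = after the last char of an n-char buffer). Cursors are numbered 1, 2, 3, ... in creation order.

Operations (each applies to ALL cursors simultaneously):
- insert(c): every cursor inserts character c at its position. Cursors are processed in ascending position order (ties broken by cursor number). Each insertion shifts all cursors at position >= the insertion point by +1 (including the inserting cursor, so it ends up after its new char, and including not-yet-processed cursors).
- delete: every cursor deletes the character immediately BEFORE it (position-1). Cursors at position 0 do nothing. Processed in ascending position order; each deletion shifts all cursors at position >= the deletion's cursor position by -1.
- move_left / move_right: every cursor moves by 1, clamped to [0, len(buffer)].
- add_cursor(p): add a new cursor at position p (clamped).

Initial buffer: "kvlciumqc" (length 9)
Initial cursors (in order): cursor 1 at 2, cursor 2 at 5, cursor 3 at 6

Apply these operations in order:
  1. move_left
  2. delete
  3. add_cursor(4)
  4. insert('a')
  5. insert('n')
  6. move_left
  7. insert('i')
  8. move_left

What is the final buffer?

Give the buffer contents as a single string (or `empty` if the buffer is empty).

Answer: ainvlaaniinumainqc

Derivation:
After op 1 (move_left): buffer="kvlciumqc" (len 9), cursors c1@1 c2@4 c3@5, authorship .........
After op 2 (delete): buffer="vlumqc" (len 6), cursors c1@0 c2@2 c3@2, authorship ......
After op 3 (add_cursor(4)): buffer="vlumqc" (len 6), cursors c1@0 c2@2 c3@2 c4@4, authorship ......
After op 4 (insert('a')): buffer="avlaaumaqc" (len 10), cursors c1@1 c2@5 c3@5 c4@8, authorship 1..23..4..
After op 5 (insert('n')): buffer="anvlaannumanqc" (len 14), cursors c1@2 c2@8 c3@8 c4@12, authorship 11..2323..44..
After op 6 (move_left): buffer="anvlaannumanqc" (len 14), cursors c1@1 c2@7 c3@7 c4@11, authorship 11..2323..44..
After op 7 (insert('i')): buffer="ainvlaaniinumainqc" (len 18), cursors c1@2 c2@10 c3@10 c4@15, authorship 111..232233..444..
After op 8 (move_left): buffer="ainvlaaniinumainqc" (len 18), cursors c1@1 c2@9 c3@9 c4@14, authorship 111..232233..444..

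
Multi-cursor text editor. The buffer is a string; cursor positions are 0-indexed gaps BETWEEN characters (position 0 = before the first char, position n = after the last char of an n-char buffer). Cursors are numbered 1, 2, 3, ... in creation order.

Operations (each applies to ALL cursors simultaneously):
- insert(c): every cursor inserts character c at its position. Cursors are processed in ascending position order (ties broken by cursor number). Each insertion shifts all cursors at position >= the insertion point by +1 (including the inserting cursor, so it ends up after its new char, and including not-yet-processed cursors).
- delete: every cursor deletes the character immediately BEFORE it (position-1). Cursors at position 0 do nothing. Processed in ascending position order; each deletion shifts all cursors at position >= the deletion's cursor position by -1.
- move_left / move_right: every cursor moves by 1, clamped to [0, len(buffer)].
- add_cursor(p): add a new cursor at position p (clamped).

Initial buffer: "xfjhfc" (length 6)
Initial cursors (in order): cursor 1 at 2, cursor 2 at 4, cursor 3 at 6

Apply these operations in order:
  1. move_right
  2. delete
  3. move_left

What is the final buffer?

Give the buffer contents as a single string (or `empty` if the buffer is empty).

Answer: xfh

Derivation:
After op 1 (move_right): buffer="xfjhfc" (len 6), cursors c1@3 c2@5 c3@6, authorship ......
After op 2 (delete): buffer="xfh" (len 3), cursors c1@2 c2@3 c3@3, authorship ...
After op 3 (move_left): buffer="xfh" (len 3), cursors c1@1 c2@2 c3@2, authorship ...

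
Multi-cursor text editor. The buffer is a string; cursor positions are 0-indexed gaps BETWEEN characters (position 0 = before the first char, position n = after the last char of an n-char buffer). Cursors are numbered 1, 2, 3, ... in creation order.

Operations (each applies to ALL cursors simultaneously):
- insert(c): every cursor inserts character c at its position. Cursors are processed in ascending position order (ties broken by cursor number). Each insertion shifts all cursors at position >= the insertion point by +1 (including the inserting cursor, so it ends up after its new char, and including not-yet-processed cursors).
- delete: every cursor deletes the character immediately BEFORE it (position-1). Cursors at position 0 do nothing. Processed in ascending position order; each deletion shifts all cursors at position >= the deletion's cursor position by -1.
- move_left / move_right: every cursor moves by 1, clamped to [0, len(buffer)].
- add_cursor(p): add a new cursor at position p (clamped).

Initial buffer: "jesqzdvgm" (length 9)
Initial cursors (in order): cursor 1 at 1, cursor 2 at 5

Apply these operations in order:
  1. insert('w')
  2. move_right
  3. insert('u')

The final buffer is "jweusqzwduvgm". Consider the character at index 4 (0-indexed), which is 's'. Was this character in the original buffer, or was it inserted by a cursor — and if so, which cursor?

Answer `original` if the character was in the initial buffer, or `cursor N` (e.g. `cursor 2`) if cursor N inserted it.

Answer: original

Derivation:
After op 1 (insert('w')): buffer="jwesqzwdvgm" (len 11), cursors c1@2 c2@7, authorship .1....2....
After op 2 (move_right): buffer="jwesqzwdvgm" (len 11), cursors c1@3 c2@8, authorship .1....2....
After op 3 (insert('u')): buffer="jweusqzwduvgm" (len 13), cursors c1@4 c2@10, authorship .1.1...2.2...
Authorship (.=original, N=cursor N): . 1 . 1 . . . 2 . 2 . . .
Index 4: author = original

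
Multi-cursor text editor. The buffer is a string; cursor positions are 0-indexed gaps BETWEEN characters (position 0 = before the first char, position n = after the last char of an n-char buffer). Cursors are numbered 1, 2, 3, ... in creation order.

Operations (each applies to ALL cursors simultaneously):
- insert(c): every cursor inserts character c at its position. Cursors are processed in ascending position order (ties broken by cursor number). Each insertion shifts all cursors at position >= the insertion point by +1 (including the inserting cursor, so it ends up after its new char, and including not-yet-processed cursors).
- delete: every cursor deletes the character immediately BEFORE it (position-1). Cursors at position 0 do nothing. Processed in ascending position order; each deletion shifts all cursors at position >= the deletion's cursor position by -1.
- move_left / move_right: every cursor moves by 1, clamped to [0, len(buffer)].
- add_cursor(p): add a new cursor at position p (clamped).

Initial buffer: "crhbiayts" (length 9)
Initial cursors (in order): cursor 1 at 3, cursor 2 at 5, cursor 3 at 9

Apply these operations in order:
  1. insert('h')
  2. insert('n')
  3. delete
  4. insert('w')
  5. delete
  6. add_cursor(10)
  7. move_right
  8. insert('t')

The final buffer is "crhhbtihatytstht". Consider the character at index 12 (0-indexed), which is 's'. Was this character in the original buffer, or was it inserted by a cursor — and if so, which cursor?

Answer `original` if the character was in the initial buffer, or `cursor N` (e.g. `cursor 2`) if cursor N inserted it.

After op 1 (insert('h')): buffer="crhhbihaytsh" (len 12), cursors c1@4 c2@7 c3@12, authorship ...1..2....3
After op 2 (insert('n')): buffer="crhhnbihnaytshn" (len 15), cursors c1@5 c2@9 c3@15, authorship ...11..22....33
After op 3 (delete): buffer="crhhbihaytsh" (len 12), cursors c1@4 c2@7 c3@12, authorship ...1..2....3
After op 4 (insert('w')): buffer="crhhwbihwaytshw" (len 15), cursors c1@5 c2@9 c3@15, authorship ...11..22....33
After op 5 (delete): buffer="crhhbihaytsh" (len 12), cursors c1@4 c2@7 c3@12, authorship ...1..2....3
After op 6 (add_cursor(10)): buffer="crhhbihaytsh" (len 12), cursors c1@4 c2@7 c4@10 c3@12, authorship ...1..2....3
After op 7 (move_right): buffer="crhhbihaytsh" (len 12), cursors c1@5 c2@8 c4@11 c3@12, authorship ...1..2....3
After op 8 (insert('t')): buffer="crhhbtihatytstht" (len 16), cursors c1@6 c2@10 c4@14 c3@16, authorship ...1.1.2.2...433
Authorship (.=original, N=cursor N): . . . 1 . 1 . 2 . 2 . . . 4 3 3
Index 12: author = original

Answer: original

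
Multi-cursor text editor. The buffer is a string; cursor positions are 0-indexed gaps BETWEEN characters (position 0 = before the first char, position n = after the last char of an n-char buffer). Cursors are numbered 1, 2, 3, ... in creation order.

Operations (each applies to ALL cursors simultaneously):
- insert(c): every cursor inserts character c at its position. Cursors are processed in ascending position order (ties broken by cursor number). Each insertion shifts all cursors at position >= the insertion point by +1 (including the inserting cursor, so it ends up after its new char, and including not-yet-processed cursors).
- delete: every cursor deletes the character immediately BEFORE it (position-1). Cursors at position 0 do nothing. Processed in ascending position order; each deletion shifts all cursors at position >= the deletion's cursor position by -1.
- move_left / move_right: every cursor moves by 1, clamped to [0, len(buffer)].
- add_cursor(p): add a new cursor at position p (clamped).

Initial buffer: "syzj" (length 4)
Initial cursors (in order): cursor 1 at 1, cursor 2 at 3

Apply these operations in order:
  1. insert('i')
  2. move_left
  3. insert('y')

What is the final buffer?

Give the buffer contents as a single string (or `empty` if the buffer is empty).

Answer: syiyzyij

Derivation:
After op 1 (insert('i')): buffer="siyzij" (len 6), cursors c1@2 c2@5, authorship .1..2.
After op 2 (move_left): buffer="siyzij" (len 6), cursors c1@1 c2@4, authorship .1..2.
After op 3 (insert('y')): buffer="syiyzyij" (len 8), cursors c1@2 c2@6, authorship .11..22.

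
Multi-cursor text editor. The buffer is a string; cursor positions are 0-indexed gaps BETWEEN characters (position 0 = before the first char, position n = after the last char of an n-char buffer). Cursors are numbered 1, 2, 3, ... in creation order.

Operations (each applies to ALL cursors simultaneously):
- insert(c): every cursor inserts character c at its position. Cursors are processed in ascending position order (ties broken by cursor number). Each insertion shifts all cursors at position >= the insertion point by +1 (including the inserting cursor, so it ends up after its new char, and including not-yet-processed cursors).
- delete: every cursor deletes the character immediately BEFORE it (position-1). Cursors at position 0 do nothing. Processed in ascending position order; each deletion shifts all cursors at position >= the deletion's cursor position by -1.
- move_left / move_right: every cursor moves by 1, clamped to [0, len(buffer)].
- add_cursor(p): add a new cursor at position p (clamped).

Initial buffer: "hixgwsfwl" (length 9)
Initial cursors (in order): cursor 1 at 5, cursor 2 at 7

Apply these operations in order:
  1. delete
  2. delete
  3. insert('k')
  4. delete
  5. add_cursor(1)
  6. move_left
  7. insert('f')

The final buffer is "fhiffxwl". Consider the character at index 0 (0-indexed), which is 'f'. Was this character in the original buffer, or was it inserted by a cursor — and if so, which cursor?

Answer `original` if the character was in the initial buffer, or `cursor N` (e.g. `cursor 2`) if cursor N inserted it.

Answer: cursor 3

Derivation:
After op 1 (delete): buffer="hixgswl" (len 7), cursors c1@4 c2@5, authorship .......
After op 2 (delete): buffer="hixwl" (len 5), cursors c1@3 c2@3, authorship .....
After op 3 (insert('k')): buffer="hixkkwl" (len 7), cursors c1@5 c2@5, authorship ...12..
After op 4 (delete): buffer="hixwl" (len 5), cursors c1@3 c2@3, authorship .....
After op 5 (add_cursor(1)): buffer="hixwl" (len 5), cursors c3@1 c1@3 c2@3, authorship .....
After op 6 (move_left): buffer="hixwl" (len 5), cursors c3@0 c1@2 c2@2, authorship .....
After op 7 (insert('f')): buffer="fhiffxwl" (len 8), cursors c3@1 c1@5 c2@5, authorship 3..12...
Authorship (.=original, N=cursor N): 3 . . 1 2 . . .
Index 0: author = 3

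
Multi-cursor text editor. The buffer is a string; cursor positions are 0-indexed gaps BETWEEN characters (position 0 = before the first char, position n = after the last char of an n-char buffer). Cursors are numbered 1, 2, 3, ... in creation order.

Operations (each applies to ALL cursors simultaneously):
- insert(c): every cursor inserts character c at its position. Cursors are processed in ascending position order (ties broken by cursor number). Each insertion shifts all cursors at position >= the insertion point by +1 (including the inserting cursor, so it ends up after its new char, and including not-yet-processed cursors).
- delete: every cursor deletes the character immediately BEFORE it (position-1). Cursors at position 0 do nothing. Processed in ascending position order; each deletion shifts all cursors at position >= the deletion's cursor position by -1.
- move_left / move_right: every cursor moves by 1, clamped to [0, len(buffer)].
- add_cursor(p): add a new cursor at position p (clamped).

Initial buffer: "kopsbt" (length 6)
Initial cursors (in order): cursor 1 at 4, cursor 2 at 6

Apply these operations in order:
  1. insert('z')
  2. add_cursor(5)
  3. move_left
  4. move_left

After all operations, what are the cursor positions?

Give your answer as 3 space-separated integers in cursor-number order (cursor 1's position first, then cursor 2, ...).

After op 1 (insert('z')): buffer="kopszbtz" (len 8), cursors c1@5 c2@8, authorship ....1..2
After op 2 (add_cursor(5)): buffer="kopszbtz" (len 8), cursors c1@5 c3@5 c2@8, authorship ....1..2
After op 3 (move_left): buffer="kopszbtz" (len 8), cursors c1@4 c3@4 c2@7, authorship ....1..2
After op 4 (move_left): buffer="kopszbtz" (len 8), cursors c1@3 c3@3 c2@6, authorship ....1..2

Answer: 3 6 3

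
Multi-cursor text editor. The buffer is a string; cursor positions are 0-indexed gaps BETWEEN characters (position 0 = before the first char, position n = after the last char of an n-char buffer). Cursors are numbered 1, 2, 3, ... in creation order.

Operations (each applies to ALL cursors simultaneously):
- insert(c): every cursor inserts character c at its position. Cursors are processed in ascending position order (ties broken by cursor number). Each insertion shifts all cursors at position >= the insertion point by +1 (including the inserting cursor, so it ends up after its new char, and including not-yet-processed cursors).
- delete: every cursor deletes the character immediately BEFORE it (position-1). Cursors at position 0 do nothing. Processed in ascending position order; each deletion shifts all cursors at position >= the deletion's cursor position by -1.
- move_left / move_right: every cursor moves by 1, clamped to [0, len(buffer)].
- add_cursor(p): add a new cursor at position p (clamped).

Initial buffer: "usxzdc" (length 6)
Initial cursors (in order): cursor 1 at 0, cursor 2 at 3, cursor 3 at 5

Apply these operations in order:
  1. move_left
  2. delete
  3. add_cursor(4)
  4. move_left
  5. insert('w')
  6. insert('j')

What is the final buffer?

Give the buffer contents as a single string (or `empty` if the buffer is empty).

Answer: wwjjuwjxdwjc

Derivation:
After op 1 (move_left): buffer="usxzdc" (len 6), cursors c1@0 c2@2 c3@4, authorship ......
After op 2 (delete): buffer="uxdc" (len 4), cursors c1@0 c2@1 c3@2, authorship ....
After op 3 (add_cursor(4)): buffer="uxdc" (len 4), cursors c1@0 c2@1 c3@2 c4@4, authorship ....
After op 4 (move_left): buffer="uxdc" (len 4), cursors c1@0 c2@0 c3@1 c4@3, authorship ....
After op 5 (insert('w')): buffer="wwuwxdwc" (len 8), cursors c1@2 c2@2 c3@4 c4@7, authorship 12.3..4.
After op 6 (insert('j')): buffer="wwjjuwjxdwjc" (len 12), cursors c1@4 c2@4 c3@7 c4@11, authorship 1212.33..44.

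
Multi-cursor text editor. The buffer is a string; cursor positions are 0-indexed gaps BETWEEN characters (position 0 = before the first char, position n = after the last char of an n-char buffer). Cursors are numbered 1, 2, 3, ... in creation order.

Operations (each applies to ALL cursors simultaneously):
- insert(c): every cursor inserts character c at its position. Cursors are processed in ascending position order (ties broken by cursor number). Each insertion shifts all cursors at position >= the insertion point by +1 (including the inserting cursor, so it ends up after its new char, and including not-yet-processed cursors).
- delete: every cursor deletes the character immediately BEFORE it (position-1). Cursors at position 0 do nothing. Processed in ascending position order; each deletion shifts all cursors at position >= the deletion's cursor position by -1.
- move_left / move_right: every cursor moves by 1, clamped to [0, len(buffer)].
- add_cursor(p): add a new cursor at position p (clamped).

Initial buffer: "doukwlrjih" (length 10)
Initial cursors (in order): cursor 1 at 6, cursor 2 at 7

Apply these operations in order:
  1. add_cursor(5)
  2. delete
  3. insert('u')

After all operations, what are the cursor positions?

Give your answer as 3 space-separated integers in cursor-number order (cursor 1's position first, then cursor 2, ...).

After op 1 (add_cursor(5)): buffer="doukwlrjih" (len 10), cursors c3@5 c1@6 c2@7, authorship ..........
After op 2 (delete): buffer="doukjih" (len 7), cursors c1@4 c2@4 c3@4, authorship .......
After op 3 (insert('u')): buffer="doukuuujih" (len 10), cursors c1@7 c2@7 c3@7, authorship ....123...

Answer: 7 7 7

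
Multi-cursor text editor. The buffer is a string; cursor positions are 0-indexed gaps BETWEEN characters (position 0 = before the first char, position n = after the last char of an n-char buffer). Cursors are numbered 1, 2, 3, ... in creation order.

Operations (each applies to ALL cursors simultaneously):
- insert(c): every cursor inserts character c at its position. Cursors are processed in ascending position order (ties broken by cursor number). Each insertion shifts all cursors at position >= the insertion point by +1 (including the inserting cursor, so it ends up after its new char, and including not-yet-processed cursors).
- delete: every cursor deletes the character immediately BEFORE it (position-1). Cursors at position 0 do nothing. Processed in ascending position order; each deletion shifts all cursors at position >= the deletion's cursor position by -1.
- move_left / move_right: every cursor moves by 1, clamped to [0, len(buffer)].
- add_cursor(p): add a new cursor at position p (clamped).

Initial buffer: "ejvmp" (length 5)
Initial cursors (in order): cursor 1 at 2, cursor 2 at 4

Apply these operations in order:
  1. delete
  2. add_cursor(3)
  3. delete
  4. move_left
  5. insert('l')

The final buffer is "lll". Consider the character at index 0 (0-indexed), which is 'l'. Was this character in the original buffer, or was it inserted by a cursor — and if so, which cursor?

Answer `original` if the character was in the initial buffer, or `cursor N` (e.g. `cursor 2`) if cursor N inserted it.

After op 1 (delete): buffer="evp" (len 3), cursors c1@1 c2@2, authorship ...
After op 2 (add_cursor(3)): buffer="evp" (len 3), cursors c1@1 c2@2 c3@3, authorship ...
After op 3 (delete): buffer="" (len 0), cursors c1@0 c2@0 c3@0, authorship 
After op 4 (move_left): buffer="" (len 0), cursors c1@0 c2@0 c3@0, authorship 
After op 5 (insert('l')): buffer="lll" (len 3), cursors c1@3 c2@3 c3@3, authorship 123
Authorship (.=original, N=cursor N): 1 2 3
Index 0: author = 1

Answer: cursor 1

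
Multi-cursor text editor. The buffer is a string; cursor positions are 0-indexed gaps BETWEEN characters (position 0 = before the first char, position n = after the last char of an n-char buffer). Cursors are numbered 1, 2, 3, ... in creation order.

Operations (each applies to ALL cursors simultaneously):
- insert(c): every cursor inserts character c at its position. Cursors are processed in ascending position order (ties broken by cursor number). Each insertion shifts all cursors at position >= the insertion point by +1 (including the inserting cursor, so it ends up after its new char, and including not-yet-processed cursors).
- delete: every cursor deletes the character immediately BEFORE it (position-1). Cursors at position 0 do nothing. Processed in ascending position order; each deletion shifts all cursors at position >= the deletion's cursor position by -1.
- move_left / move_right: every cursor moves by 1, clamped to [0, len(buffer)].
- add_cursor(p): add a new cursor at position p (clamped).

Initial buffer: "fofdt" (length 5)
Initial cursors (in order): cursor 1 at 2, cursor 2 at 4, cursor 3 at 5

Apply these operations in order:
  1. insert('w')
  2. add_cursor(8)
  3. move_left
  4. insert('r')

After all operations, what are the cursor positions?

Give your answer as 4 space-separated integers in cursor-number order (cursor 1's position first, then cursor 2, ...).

After op 1 (insert('w')): buffer="fowfdwtw" (len 8), cursors c1@3 c2@6 c3@8, authorship ..1..2.3
After op 2 (add_cursor(8)): buffer="fowfdwtw" (len 8), cursors c1@3 c2@6 c3@8 c4@8, authorship ..1..2.3
After op 3 (move_left): buffer="fowfdwtw" (len 8), cursors c1@2 c2@5 c3@7 c4@7, authorship ..1..2.3
After op 4 (insert('r')): buffer="forwfdrwtrrw" (len 12), cursors c1@3 c2@7 c3@11 c4@11, authorship ..11..22.343

Answer: 3 7 11 11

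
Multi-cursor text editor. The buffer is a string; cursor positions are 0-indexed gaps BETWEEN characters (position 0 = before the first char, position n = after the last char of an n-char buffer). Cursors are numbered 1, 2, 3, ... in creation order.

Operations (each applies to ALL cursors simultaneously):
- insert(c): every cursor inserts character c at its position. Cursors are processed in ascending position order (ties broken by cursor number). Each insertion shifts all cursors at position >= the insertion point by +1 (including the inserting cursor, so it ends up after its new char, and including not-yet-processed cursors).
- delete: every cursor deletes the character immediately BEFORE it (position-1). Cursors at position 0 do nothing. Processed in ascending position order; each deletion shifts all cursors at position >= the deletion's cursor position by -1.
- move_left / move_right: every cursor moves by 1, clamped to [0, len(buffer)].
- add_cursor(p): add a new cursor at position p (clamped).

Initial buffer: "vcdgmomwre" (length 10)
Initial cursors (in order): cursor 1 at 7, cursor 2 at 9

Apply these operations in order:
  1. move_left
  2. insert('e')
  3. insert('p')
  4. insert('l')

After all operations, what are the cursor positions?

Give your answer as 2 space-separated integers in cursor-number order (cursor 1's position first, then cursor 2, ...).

After op 1 (move_left): buffer="vcdgmomwre" (len 10), cursors c1@6 c2@8, authorship ..........
After op 2 (insert('e')): buffer="vcdgmoemwere" (len 12), cursors c1@7 c2@10, authorship ......1..2..
After op 3 (insert('p')): buffer="vcdgmoepmwepre" (len 14), cursors c1@8 c2@12, authorship ......11..22..
After op 4 (insert('l')): buffer="vcdgmoeplmweplre" (len 16), cursors c1@9 c2@14, authorship ......111..222..

Answer: 9 14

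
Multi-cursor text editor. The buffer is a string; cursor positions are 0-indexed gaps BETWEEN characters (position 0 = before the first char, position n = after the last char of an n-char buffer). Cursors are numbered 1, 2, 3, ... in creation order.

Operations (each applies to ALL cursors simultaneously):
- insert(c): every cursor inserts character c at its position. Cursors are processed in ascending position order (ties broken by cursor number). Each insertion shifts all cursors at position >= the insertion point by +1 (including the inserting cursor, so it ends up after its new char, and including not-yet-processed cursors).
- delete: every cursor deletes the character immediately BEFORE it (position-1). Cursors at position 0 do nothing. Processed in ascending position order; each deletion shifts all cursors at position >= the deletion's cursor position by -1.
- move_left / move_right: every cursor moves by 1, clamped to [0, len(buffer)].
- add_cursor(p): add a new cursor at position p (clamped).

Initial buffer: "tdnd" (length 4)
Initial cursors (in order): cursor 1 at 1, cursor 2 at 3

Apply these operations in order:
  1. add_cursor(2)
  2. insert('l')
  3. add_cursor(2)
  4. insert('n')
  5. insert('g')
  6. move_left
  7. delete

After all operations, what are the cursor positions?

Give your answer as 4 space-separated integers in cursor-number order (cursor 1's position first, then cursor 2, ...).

Answer: 3 9 6 3

Derivation:
After op 1 (add_cursor(2)): buffer="tdnd" (len 4), cursors c1@1 c3@2 c2@3, authorship ....
After op 2 (insert('l')): buffer="tldlnld" (len 7), cursors c1@2 c3@4 c2@6, authorship .1.3.2.
After op 3 (add_cursor(2)): buffer="tldlnld" (len 7), cursors c1@2 c4@2 c3@4 c2@6, authorship .1.3.2.
After op 4 (insert('n')): buffer="tlnndlnnlnd" (len 11), cursors c1@4 c4@4 c3@7 c2@10, authorship .114.33.22.
After op 5 (insert('g')): buffer="tlnnggdlngnlngd" (len 15), cursors c1@6 c4@6 c3@10 c2@14, authorship .11414.333.222.
After op 6 (move_left): buffer="tlnnggdlngnlngd" (len 15), cursors c1@5 c4@5 c3@9 c2@13, authorship .11414.333.222.
After op 7 (delete): buffer="tlngdlgnlgd" (len 11), cursors c1@3 c4@3 c3@6 c2@9, authorship .114.33.22.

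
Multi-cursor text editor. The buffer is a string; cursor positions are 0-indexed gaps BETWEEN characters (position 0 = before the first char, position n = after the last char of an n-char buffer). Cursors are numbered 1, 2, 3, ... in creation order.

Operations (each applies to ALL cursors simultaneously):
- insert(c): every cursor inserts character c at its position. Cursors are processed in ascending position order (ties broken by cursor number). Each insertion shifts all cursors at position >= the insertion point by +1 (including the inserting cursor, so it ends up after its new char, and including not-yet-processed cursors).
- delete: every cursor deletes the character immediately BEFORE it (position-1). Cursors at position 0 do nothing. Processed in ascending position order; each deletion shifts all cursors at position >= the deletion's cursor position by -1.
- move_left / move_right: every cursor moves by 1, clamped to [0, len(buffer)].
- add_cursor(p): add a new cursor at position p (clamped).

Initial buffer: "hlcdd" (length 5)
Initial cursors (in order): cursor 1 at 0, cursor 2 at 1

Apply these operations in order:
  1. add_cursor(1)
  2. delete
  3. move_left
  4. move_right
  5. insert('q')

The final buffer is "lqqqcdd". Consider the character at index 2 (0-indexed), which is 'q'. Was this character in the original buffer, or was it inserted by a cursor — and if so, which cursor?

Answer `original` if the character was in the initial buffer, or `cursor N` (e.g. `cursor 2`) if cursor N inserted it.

Answer: cursor 2

Derivation:
After op 1 (add_cursor(1)): buffer="hlcdd" (len 5), cursors c1@0 c2@1 c3@1, authorship .....
After op 2 (delete): buffer="lcdd" (len 4), cursors c1@0 c2@0 c3@0, authorship ....
After op 3 (move_left): buffer="lcdd" (len 4), cursors c1@0 c2@0 c3@0, authorship ....
After op 4 (move_right): buffer="lcdd" (len 4), cursors c1@1 c2@1 c3@1, authorship ....
After op 5 (insert('q')): buffer="lqqqcdd" (len 7), cursors c1@4 c2@4 c3@4, authorship .123...
Authorship (.=original, N=cursor N): . 1 2 3 . . .
Index 2: author = 2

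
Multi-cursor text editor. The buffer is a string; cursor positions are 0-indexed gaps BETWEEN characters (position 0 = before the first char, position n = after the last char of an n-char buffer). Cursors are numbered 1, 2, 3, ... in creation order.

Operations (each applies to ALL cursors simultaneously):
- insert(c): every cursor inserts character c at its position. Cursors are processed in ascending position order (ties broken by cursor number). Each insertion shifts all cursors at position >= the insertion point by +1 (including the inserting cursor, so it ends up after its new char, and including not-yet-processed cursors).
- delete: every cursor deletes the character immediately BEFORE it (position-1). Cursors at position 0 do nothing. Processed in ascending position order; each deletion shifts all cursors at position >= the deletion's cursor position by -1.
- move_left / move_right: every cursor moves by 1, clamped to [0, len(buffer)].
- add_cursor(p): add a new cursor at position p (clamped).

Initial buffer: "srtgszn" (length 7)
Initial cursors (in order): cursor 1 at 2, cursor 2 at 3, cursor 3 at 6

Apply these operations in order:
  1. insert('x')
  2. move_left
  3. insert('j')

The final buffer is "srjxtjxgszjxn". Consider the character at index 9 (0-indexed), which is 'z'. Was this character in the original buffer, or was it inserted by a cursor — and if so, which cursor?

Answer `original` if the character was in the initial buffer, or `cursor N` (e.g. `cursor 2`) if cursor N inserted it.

After op 1 (insert('x')): buffer="srxtxgszxn" (len 10), cursors c1@3 c2@5 c3@9, authorship ..1.2...3.
After op 2 (move_left): buffer="srxtxgszxn" (len 10), cursors c1@2 c2@4 c3@8, authorship ..1.2...3.
After op 3 (insert('j')): buffer="srjxtjxgszjxn" (len 13), cursors c1@3 c2@6 c3@11, authorship ..11.22...33.
Authorship (.=original, N=cursor N): . . 1 1 . 2 2 . . . 3 3 .
Index 9: author = original

Answer: original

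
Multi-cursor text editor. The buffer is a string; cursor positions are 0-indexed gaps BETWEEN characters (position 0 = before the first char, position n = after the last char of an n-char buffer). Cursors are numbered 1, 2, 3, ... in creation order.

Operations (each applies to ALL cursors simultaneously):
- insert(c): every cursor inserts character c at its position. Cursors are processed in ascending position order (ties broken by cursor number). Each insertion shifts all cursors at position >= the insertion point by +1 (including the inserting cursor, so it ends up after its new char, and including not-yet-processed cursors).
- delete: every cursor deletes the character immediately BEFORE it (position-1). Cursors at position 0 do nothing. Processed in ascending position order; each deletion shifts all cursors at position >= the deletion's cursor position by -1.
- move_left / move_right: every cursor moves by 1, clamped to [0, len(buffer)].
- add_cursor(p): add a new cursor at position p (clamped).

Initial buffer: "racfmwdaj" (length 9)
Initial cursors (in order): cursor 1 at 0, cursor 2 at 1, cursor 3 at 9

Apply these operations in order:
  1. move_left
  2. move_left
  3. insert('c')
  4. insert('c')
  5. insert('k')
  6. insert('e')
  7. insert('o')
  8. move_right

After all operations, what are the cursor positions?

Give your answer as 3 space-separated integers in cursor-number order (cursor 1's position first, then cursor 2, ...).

Answer: 11 11 23

Derivation:
After op 1 (move_left): buffer="racfmwdaj" (len 9), cursors c1@0 c2@0 c3@8, authorship .........
After op 2 (move_left): buffer="racfmwdaj" (len 9), cursors c1@0 c2@0 c3@7, authorship .........
After op 3 (insert('c')): buffer="ccracfmwdcaj" (len 12), cursors c1@2 c2@2 c3@10, authorship 12.......3..
After op 4 (insert('c')): buffer="ccccracfmwdccaj" (len 15), cursors c1@4 c2@4 c3@13, authorship 1212.......33..
After op 5 (insert('k')): buffer="cccckkracfmwdcckaj" (len 18), cursors c1@6 c2@6 c3@16, authorship 121212.......333..
After op 6 (insert('e')): buffer="cccckkeeracfmwdcckeaj" (len 21), cursors c1@8 c2@8 c3@19, authorship 12121212.......3333..
After op 7 (insert('o')): buffer="cccckkeeooracfmwdcckeoaj" (len 24), cursors c1@10 c2@10 c3@22, authorship 1212121212.......33333..
After op 8 (move_right): buffer="cccckkeeooracfmwdcckeoaj" (len 24), cursors c1@11 c2@11 c3@23, authorship 1212121212.......33333..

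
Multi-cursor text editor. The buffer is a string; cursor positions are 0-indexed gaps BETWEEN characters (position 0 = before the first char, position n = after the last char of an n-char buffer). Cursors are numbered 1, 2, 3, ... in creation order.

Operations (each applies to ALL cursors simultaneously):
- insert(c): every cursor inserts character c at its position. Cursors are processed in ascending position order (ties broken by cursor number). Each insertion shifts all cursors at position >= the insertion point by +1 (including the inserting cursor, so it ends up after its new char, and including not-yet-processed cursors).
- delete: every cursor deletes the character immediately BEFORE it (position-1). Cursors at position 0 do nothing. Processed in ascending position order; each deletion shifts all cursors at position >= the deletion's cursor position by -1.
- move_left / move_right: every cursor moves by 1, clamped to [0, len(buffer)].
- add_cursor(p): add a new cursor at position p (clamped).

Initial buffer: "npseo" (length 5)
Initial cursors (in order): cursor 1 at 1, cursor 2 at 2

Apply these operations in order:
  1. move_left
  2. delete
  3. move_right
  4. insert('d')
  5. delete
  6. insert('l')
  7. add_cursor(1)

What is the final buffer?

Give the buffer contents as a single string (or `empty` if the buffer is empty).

After op 1 (move_left): buffer="npseo" (len 5), cursors c1@0 c2@1, authorship .....
After op 2 (delete): buffer="pseo" (len 4), cursors c1@0 c2@0, authorship ....
After op 3 (move_right): buffer="pseo" (len 4), cursors c1@1 c2@1, authorship ....
After op 4 (insert('d')): buffer="pddseo" (len 6), cursors c1@3 c2@3, authorship .12...
After op 5 (delete): buffer="pseo" (len 4), cursors c1@1 c2@1, authorship ....
After op 6 (insert('l')): buffer="pllseo" (len 6), cursors c1@3 c2@3, authorship .12...
After op 7 (add_cursor(1)): buffer="pllseo" (len 6), cursors c3@1 c1@3 c2@3, authorship .12...

Answer: pllseo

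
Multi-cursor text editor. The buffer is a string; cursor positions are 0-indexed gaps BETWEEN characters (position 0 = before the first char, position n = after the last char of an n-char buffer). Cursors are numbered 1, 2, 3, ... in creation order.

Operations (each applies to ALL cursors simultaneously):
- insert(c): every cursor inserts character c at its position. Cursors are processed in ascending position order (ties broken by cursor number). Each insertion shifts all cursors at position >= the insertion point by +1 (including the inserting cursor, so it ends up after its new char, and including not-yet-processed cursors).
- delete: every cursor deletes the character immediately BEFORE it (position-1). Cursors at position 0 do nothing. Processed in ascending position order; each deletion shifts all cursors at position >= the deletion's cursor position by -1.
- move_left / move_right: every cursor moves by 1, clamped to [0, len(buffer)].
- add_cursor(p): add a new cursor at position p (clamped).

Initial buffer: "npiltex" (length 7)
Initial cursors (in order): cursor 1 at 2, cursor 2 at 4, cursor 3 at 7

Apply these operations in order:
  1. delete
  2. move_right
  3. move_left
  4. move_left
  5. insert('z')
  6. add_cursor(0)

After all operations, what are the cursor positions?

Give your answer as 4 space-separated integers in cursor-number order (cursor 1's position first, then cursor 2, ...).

Answer: 1 3 5 0

Derivation:
After op 1 (delete): buffer="nite" (len 4), cursors c1@1 c2@2 c3@4, authorship ....
After op 2 (move_right): buffer="nite" (len 4), cursors c1@2 c2@3 c3@4, authorship ....
After op 3 (move_left): buffer="nite" (len 4), cursors c1@1 c2@2 c3@3, authorship ....
After op 4 (move_left): buffer="nite" (len 4), cursors c1@0 c2@1 c3@2, authorship ....
After op 5 (insert('z')): buffer="znzizte" (len 7), cursors c1@1 c2@3 c3@5, authorship 1.2.3..
After op 6 (add_cursor(0)): buffer="znzizte" (len 7), cursors c4@0 c1@1 c2@3 c3@5, authorship 1.2.3..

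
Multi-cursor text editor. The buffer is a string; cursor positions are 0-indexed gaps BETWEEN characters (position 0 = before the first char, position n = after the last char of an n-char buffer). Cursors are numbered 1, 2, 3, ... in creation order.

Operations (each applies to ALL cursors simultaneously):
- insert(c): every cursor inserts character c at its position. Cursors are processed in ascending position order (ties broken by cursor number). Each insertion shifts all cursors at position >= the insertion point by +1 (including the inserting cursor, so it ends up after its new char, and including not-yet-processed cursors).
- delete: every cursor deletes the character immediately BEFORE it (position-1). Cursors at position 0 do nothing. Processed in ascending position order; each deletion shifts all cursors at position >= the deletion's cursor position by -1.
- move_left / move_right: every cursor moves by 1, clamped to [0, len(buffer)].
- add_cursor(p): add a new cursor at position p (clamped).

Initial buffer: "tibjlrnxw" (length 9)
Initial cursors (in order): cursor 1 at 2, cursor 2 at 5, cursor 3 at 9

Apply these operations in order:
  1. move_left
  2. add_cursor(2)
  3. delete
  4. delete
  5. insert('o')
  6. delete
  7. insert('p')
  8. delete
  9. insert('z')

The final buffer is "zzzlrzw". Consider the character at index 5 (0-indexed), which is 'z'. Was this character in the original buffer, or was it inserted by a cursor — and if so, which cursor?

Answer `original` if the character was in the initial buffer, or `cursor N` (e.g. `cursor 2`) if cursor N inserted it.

After op 1 (move_left): buffer="tibjlrnxw" (len 9), cursors c1@1 c2@4 c3@8, authorship .........
After op 2 (add_cursor(2)): buffer="tibjlrnxw" (len 9), cursors c1@1 c4@2 c2@4 c3@8, authorship .........
After op 3 (delete): buffer="blrnw" (len 5), cursors c1@0 c4@0 c2@1 c3@4, authorship .....
After op 4 (delete): buffer="lrw" (len 3), cursors c1@0 c2@0 c4@0 c3@2, authorship ...
After op 5 (insert('o')): buffer="ooolrow" (len 7), cursors c1@3 c2@3 c4@3 c3@6, authorship 124..3.
After op 6 (delete): buffer="lrw" (len 3), cursors c1@0 c2@0 c4@0 c3@2, authorship ...
After op 7 (insert('p')): buffer="ppplrpw" (len 7), cursors c1@3 c2@3 c4@3 c3@6, authorship 124..3.
After op 8 (delete): buffer="lrw" (len 3), cursors c1@0 c2@0 c4@0 c3@2, authorship ...
After op 9 (insert('z')): buffer="zzzlrzw" (len 7), cursors c1@3 c2@3 c4@3 c3@6, authorship 124..3.
Authorship (.=original, N=cursor N): 1 2 4 . . 3 .
Index 5: author = 3

Answer: cursor 3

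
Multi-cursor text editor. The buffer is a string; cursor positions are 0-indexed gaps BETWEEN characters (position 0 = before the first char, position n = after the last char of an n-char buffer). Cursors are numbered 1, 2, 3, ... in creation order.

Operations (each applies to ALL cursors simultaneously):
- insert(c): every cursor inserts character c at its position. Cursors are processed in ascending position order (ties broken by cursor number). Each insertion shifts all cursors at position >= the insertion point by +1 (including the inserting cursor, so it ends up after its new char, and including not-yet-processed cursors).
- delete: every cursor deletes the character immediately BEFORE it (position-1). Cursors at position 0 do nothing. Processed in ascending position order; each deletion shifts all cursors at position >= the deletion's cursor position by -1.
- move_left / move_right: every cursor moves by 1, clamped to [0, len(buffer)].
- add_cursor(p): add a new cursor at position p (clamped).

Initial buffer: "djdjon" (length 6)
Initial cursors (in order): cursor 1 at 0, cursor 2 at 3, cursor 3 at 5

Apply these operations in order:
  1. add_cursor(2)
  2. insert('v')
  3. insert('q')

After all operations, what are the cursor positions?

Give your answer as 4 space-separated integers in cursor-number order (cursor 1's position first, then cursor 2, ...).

After op 1 (add_cursor(2)): buffer="djdjon" (len 6), cursors c1@0 c4@2 c2@3 c3@5, authorship ......
After op 2 (insert('v')): buffer="vdjvdvjovn" (len 10), cursors c1@1 c4@4 c2@6 c3@9, authorship 1..4.2..3.
After op 3 (insert('q')): buffer="vqdjvqdvqjovqn" (len 14), cursors c1@2 c4@6 c2@9 c3@13, authorship 11..44.22..33.

Answer: 2 9 13 6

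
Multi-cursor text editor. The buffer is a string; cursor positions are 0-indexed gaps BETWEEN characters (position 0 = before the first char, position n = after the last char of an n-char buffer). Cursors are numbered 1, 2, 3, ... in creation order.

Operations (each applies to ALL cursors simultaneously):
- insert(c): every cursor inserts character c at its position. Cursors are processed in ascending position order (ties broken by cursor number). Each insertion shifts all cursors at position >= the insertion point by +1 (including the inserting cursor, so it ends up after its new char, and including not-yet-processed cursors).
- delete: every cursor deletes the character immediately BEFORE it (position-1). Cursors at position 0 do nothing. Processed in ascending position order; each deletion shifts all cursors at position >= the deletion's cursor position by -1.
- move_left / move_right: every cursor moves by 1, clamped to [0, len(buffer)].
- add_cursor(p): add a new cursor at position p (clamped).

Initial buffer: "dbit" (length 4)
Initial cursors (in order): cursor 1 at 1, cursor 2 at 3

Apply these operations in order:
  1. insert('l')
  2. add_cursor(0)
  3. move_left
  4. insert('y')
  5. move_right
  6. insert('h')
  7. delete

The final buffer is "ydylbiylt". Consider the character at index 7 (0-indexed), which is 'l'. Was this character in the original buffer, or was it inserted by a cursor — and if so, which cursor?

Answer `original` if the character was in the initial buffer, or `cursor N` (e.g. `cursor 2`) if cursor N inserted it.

After op 1 (insert('l')): buffer="dlbilt" (len 6), cursors c1@2 c2@5, authorship .1..2.
After op 2 (add_cursor(0)): buffer="dlbilt" (len 6), cursors c3@0 c1@2 c2@5, authorship .1..2.
After op 3 (move_left): buffer="dlbilt" (len 6), cursors c3@0 c1@1 c2@4, authorship .1..2.
After op 4 (insert('y')): buffer="ydylbiylt" (len 9), cursors c3@1 c1@3 c2@7, authorship 3.11..22.
After op 5 (move_right): buffer="ydylbiylt" (len 9), cursors c3@2 c1@4 c2@8, authorship 3.11..22.
After op 6 (insert('h')): buffer="ydhylhbiylht" (len 12), cursors c3@3 c1@6 c2@11, authorship 3.3111..222.
After op 7 (delete): buffer="ydylbiylt" (len 9), cursors c3@2 c1@4 c2@8, authorship 3.11..22.
Authorship (.=original, N=cursor N): 3 . 1 1 . . 2 2 .
Index 7: author = 2

Answer: cursor 2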